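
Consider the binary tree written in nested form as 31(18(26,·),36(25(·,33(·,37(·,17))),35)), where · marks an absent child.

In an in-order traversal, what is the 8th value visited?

In-order visits the left subtree, then the node, then the right subtree.
At 31: go left to 18.
  At 18: go left to 26.
    26 is a leaf — visit 26.
  Visit 18.
  At 18: no right child.
Visit 31.
At 31: go right to 36.
  At 36: go left to 25.
    At 25: no left child.
    Visit 25.
    At 25: go right to 33.
      At 33: no left child.
      Visit 33.
      At 33: go right to 37.
        At 37: no left child.
        Visit 37.
        At 37: go right to 17.
          17 is a leaf — visit 17.
  Visit 36.
  At 36: go right to 35.
    35 is a leaf — visit 35.
Full in-order sequence: 26, 18, 31, 25, 33, 37, 17, 36, 35.

36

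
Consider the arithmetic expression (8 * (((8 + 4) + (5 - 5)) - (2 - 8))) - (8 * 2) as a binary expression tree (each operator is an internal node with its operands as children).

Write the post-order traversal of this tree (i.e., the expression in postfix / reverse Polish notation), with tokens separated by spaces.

Post-order on an expression tree gives postfix notation: for each operator, emit left operand, right operand, then the operator.

8 8 4 + 5 5 - + 2 8 - - * 8 2 * -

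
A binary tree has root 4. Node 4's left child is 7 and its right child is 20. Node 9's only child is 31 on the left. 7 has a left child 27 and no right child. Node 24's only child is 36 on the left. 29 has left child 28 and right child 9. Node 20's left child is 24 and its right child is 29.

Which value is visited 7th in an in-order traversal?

In-order visits the left subtree, then the node, then the right subtree.
At 4: go left to 7.
  At 7: go left to 27.
    27 is a leaf — visit 27.
  Visit 7.
  At 7: no right child.
Visit 4.
At 4: go right to 20.
  At 20: go left to 24.
    At 24: go left to 36.
      36 is a leaf — visit 36.
    Visit 24.
    At 24: no right child.
  Visit 20.
  At 20: go right to 29.
    At 29: go left to 28.
      28 is a leaf — visit 28.
    Visit 29.
    At 29: go right to 9.
      At 9: go left to 31.
        31 is a leaf — visit 31.
      Visit 9.
      At 9: no right child.
Full in-order sequence: 27, 7, 4, 36, 24, 20, 28, 29, 31, 9.

28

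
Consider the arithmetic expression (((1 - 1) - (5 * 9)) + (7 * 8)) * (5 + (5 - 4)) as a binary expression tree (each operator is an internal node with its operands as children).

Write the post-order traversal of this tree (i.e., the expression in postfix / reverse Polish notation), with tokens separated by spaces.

Post-order on an expression tree gives postfix notation: for each operator, emit left operand, right operand, then the operator.

1 1 - 5 9 * - 7 8 * + 5 5 4 - + *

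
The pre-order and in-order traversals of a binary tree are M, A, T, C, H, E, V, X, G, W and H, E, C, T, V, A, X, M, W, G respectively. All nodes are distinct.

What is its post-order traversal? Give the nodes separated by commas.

E, H, C, V, T, X, A, W, G, M

The first element of pre-order is the root; it splits in-order into left and right subtrees.
Root M: left subtree has 7 nodes {H, E, C, T, V, A, X}, right has 2 {W, G}.
  Root A: left subtree has 5 nodes {H, E, C, T, V}, right has 1 {X}.
    Root T: left subtree has 3 nodes {H, E, C}, right has 1 {V}.
      Root C: left subtree has 2 nodes {H, E}, right has 0 { }.
        Root H: left subtree has 0 nodes { }, right has 1 {E}.
  Root G: left subtree has 1 node {W}, right has 0 { }.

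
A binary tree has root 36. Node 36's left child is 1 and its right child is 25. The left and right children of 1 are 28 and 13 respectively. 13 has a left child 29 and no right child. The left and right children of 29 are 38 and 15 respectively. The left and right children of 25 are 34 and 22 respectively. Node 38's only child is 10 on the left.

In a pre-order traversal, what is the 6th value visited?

Pre-order visits the node, then its left subtree, then its right subtree.
Visit 36.
At 36: go left to 1.
  Visit 1.
  At 1: go left to 28.
    28 is a leaf — visit 28.
  At 1: go right to 13.
    Visit 13.
    At 13: go left to 29.
      Visit 29.
      At 29: go left to 38.
        Visit 38.
        At 38: go left to 10.
          10 is a leaf — visit 10.
        At 38: no right child.
      At 29: go right to 15.
        15 is a leaf — visit 15.
    At 13: no right child.
At 36: go right to 25.
  Visit 25.
  At 25: go left to 34.
    34 is a leaf — visit 34.
  At 25: go right to 22.
    22 is a leaf — visit 22.
Full pre-order sequence: 36, 1, 28, 13, 29, 38, 10, 15, 25, 34, 22.

38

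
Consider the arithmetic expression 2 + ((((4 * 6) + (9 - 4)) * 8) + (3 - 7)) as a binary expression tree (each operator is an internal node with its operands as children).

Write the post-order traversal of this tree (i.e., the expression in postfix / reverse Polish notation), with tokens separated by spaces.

Post-order on an expression tree gives postfix notation: for each operator, emit left operand, right operand, then the operator.

2 4 6 * 9 4 - + 8 * 3 7 - + +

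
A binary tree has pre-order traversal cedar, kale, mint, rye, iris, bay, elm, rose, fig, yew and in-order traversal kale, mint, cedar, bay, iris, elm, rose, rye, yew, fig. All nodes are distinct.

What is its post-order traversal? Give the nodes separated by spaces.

mint kale bay rose elm iris yew fig rye cedar

The first element of pre-order is the root; it splits in-order into left and right subtrees.
Root cedar: left subtree has 2 nodes {kale, mint}, right has 7 {bay, iris, elm, rose, rye, yew, fig}.
  Root kale: left subtree has 0 nodes { }, right has 1 {mint}.
  Root rye: left subtree has 4 nodes {bay, iris, elm, rose}, right has 2 {yew, fig}.
    Root iris: left subtree has 1 node {bay}, right has 2 {elm, rose}.
      Root elm: left subtree has 0 nodes { }, right has 1 {rose}.
    Root fig: left subtree has 1 node {yew}, right has 0 { }.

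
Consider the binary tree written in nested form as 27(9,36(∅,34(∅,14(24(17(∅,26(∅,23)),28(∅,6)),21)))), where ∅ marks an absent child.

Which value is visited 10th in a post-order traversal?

Post-order visits the left subtree, then the right subtree, then the node.
At 27: go left to 9.
  9 is a leaf — visit 9.
At 27: go right to 36.
  At 36: no left child.
  At 36: go right to 34.
    At 34: no left child.
    At 34: go right to 14.
      At 14: go left to 24.
        At 24: go left to 17.
          At 17: no left child.
          At 17: go right to 26.
            At 26: no left child.
            At 26: go right to 23.
              23 is a leaf — visit 23.
            Visit 26.
          Visit 17.
        At 24: go right to 28.
          At 28: no left child.
          At 28: go right to 6.
            6 is a leaf — visit 6.
          Visit 28.
        Visit 24.
      At 14: go right to 21.
        21 is a leaf — visit 21.
      Visit 14.
    Visit 34.
  Visit 36.
Visit 27.
Full post-order sequence: 9, 23, 26, 17, 6, 28, 24, 21, 14, 34, 36, 27.

34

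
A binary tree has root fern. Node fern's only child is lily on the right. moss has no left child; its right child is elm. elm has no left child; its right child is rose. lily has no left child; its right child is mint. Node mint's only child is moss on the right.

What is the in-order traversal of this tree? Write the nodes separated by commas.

In-order visits the left subtree, then the node, then the right subtree.
At fern: no left child.
Visit fern.
At fern: go right to lily.
  At lily: no left child.
  Visit lily.
  At lily: go right to mint.
    At mint: no left child.
    Visit mint.
    At mint: go right to moss.
      At moss: no left child.
      Visit moss.
      At moss: go right to elm.
        At elm: no left child.
        Visit elm.
        At elm: go right to rose.
          rose is a leaf — visit rose.

fern, lily, mint, moss, elm, rose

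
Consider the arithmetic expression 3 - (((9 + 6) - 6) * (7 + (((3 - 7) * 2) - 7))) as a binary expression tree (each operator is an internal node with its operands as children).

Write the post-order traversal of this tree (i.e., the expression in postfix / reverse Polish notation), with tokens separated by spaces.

Post-order on an expression tree gives postfix notation: for each operator, emit left operand, right operand, then the operator.

3 9 6 + 6 - 7 3 7 - 2 * 7 - + * -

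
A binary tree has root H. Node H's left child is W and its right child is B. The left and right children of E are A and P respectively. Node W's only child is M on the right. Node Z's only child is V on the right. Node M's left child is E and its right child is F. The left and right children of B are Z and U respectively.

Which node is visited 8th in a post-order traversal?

Z

Post-order visits the left subtree, then the right subtree, then the node.
At H: go left to W.
  At W: no left child.
  At W: go right to M.
    At M: go left to E.
      At E: go left to A.
        A is a leaf — visit A.
      At E: go right to P.
        P is a leaf — visit P.
      Visit E.
    At M: go right to F.
      F is a leaf — visit F.
    Visit M.
  Visit W.
At H: go right to B.
  At B: go left to Z.
    At Z: no left child.
    At Z: go right to V.
      V is a leaf — visit V.
    Visit Z.
  At B: go right to U.
    U is a leaf — visit U.
  Visit B.
Visit H.
Full post-order sequence: A, P, E, F, M, W, V, Z, U, B, H.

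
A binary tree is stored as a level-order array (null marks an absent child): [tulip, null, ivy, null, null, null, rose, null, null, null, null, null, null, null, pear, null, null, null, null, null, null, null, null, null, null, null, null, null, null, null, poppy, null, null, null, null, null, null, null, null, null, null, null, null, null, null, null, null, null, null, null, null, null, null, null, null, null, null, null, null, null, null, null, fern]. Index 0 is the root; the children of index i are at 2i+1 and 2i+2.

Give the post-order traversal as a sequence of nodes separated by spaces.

fern poppy pear rose ivy tulip

Post-order visits the left subtree, then the right subtree, then the node.
At tulip: no left child.
At tulip: go right to ivy.
  At ivy: no left child.
  At ivy: go right to rose.
    At rose: no left child.
    At rose: go right to pear.
      At pear: no left child.
      At pear: go right to poppy.
        At poppy: no left child.
        At poppy: go right to fern.
          fern is a leaf — visit fern.
        Visit poppy.
      Visit pear.
    Visit rose.
  Visit ivy.
Visit tulip.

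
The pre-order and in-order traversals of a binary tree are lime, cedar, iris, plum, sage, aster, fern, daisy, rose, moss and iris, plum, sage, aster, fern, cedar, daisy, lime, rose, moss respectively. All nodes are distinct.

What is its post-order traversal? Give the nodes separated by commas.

The first element of pre-order is the root; it splits in-order into left and right subtrees.
Root lime: left subtree has 7 nodes {iris, plum, sage, aster, fern, cedar, daisy}, right has 2 {rose, moss}.
  Root cedar: left subtree has 5 nodes {iris, plum, sage, aster, fern}, right has 1 {daisy}.
    Root iris: left subtree has 0 nodes { }, right has 4 {plum, sage, aster, fern}.
      Root plum: left subtree has 0 nodes { }, right has 3 {sage, aster, fern}.
        Root sage: left subtree has 0 nodes { }, right has 2 {aster, fern}.
          Root aster: left subtree has 0 nodes { }, right has 1 {fern}.
  Root rose: left subtree has 0 nodes { }, right has 1 {moss}.

fern, aster, sage, plum, iris, daisy, cedar, moss, rose, lime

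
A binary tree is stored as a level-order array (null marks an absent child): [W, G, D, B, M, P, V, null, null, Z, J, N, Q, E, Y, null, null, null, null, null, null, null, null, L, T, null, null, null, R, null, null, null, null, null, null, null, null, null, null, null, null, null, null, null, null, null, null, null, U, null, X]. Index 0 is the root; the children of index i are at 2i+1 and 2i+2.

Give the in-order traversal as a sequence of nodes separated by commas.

B, G, Z, M, J, W, L, U, N, T, X, P, Q, D, E, R, V, Y

In-order visits the left subtree, then the node, then the right subtree.
At W: go left to G.
  At G: go left to B.
    B is a leaf — visit B.
  Visit G.
  At G: go right to M.
    At M: go left to Z.
      Z is a leaf — visit Z.
    Visit M.
    At M: go right to J.
      J is a leaf — visit J.
Visit W.
At W: go right to D.
  At D: go left to P.
    At P: go left to N.
      At N: go left to L.
        At L: no left child.
        Visit L.
        At L: go right to U.
          U is a leaf — visit U.
      Visit N.
      At N: go right to T.
        At T: no left child.
        Visit T.
        At T: go right to X.
          X is a leaf — visit X.
    Visit P.
    At P: go right to Q.
      Q is a leaf — visit Q.
  Visit D.
  At D: go right to V.
    At V: go left to E.
      At E: no left child.
      Visit E.
      At E: go right to R.
        R is a leaf — visit R.
    Visit V.
    At V: go right to Y.
      Y is a leaf — visit Y.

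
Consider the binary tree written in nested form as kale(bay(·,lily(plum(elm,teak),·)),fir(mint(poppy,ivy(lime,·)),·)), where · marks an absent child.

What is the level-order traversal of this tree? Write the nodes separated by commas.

kale, bay, fir, lily, mint, plum, poppy, ivy, elm, teak, lime

Level-order visits nodes level by level from the root, left to right within each level.
Level 0: kale
Level 1: bay, fir
Level 2: lily, mint
Level 3: plum, poppy, ivy
Level 4: elm, teak, lime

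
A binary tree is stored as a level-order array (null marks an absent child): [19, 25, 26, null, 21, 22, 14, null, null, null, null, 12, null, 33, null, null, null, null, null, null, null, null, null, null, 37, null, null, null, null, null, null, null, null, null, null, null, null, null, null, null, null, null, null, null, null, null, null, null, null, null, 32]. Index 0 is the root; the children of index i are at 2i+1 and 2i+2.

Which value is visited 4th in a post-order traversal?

Post-order visits the left subtree, then the right subtree, then the node.
At 19: go left to 25.
  At 25: no left child.
  At 25: go right to 21.
    21 is a leaf — visit 21.
  Visit 25.
At 19: go right to 26.
  At 26: go left to 22.
    At 22: go left to 12.
      At 12: no left child.
      At 12: go right to 37.
        At 37: no left child.
        At 37: go right to 32.
          32 is a leaf — visit 32.
        Visit 37.
      Visit 12.
    At 22: no right child.
    Visit 22.
  At 26: go right to 14.
    At 14: go left to 33.
      33 is a leaf — visit 33.
    At 14: no right child.
    Visit 14.
  Visit 26.
Visit 19.
Full post-order sequence: 21, 25, 32, 37, 12, 22, 33, 14, 26, 19.

37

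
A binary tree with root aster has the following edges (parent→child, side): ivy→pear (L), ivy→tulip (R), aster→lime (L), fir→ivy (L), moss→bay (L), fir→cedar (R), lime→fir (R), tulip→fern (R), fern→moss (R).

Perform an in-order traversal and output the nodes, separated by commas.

lime, pear, ivy, tulip, fern, bay, moss, fir, cedar, aster

In-order visits the left subtree, then the node, then the right subtree.
At aster: go left to lime.
  At lime: no left child.
  Visit lime.
  At lime: go right to fir.
    At fir: go left to ivy.
      At ivy: go left to pear.
        pear is a leaf — visit pear.
      Visit ivy.
      At ivy: go right to tulip.
        At tulip: no left child.
        Visit tulip.
        At tulip: go right to fern.
          At fern: no left child.
          Visit fern.
          At fern: go right to moss.
            At moss: go left to bay.
              bay is a leaf — visit bay.
            Visit moss.
            At moss: no right child.
    Visit fir.
    At fir: go right to cedar.
      cedar is a leaf — visit cedar.
Visit aster.
At aster: no right child.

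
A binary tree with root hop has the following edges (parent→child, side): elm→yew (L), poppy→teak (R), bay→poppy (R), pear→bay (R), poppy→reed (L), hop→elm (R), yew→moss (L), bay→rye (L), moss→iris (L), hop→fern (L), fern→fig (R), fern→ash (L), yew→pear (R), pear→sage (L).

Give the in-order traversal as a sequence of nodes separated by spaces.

In-order visits the left subtree, then the node, then the right subtree.
At hop: go left to fern.
  At fern: go left to ash.
    ash is a leaf — visit ash.
  Visit fern.
  At fern: go right to fig.
    fig is a leaf — visit fig.
Visit hop.
At hop: go right to elm.
  At elm: go left to yew.
    At yew: go left to moss.
      At moss: go left to iris.
        iris is a leaf — visit iris.
      Visit moss.
      At moss: no right child.
    Visit yew.
    At yew: go right to pear.
      At pear: go left to sage.
        sage is a leaf — visit sage.
      Visit pear.
      At pear: go right to bay.
        At bay: go left to rye.
          rye is a leaf — visit rye.
        Visit bay.
        At bay: go right to poppy.
          At poppy: go left to reed.
            reed is a leaf — visit reed.
          Visit poppy.
          At poppy: go right to teak.
            teak is a leaf — visit teak.
  Visit elm.
  At elm: no right child.

ash fern fig hop iris moss yew sage pear rye bay reed poppy teak elm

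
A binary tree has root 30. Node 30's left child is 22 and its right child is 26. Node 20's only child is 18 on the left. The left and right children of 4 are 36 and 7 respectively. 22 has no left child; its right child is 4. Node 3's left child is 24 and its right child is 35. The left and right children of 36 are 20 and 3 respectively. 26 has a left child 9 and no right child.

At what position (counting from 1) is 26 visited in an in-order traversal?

In-order visits the left subtree, then the node, then the right subtree.
At 30: go left to 22.
  At 22: no left child.
  Visit 22.
  At 22: go right to 4.
    At 4: go left to 36.
      At 36: go left to 20.
        At 20: go left to 18.
          18 is a leaf — visit 18.
        Visit 20.
        At 20: no right child.
      Visit 36.
      At 36: go right to 3.
        At 3: go left to 24.
          24 is a leaf — visit 24.
        Visit 3.
        At 3: go right to 35.
          35 is a leaf — visit 35.
    Visit 4.
    At 4: go right to 7.
      7 is a leaf — visit 7.
Visit 30.
At 30: go right to 26.
  At 26: go left to 9.
    9 is a leaf — visit 9.
  Visit 26.
  At 26: no right child.
Full in-order sequence: 22, 18, 20, 36, 24, 3, 35, 4, 7, 30, 9, 26.

12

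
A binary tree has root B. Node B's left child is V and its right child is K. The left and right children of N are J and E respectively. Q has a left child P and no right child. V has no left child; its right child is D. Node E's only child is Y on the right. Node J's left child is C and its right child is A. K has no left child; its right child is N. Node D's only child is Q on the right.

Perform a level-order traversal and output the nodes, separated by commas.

Level-order visits nodes level by level from the root, left to right within each level.
Level 0: B
Level 1: V, K
Level 2: D, N
Level 3: Q, J, E
Level 4: P, C, A, Y

B, V, K, D, N, Q, J, E, P, C, A, Y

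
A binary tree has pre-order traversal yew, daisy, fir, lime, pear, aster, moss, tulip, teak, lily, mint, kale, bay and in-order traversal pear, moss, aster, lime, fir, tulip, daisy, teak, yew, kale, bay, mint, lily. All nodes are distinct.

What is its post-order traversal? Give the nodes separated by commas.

The first element of pre-order is the root; it splits in-order into left and right subtrees.
Root yew: left subtree has 8 nodes {pear, moss, aster, lime, fir, tulip, daisy, teak}, right has 4 {kale, bay, mint, lily}.
  Root daisy: left subtree has 6 nodes {pear, moss, aster, lime, fir, tulip}, right has 1 {teak}.
    Root fir: left subtree has 4 nodes {pear, moss, aster, lime}, right has 1 {tulip}.
      Root lime: left subtree has 3 nodes {pear, moss, aster}, right has 0 { }.
        Root pear: left subtree has 0 nodes { }, right has 2 {moss, aster}.
          Root aster: left subtree has 1 node {moss}, right has 0 { }.
  Root lily: left subtree has 3 nodes {kale, bay, mint}, right has 0 { }.
    Root mint: left subtree has 2 nodes {kale, bay}, right has 0 { }.
      Root kale: left subtree has 0 nodes { }, right has 1 {bay}.

moss, aster, pear, lime, tulip, fir, teak, daisy, bay, kale, mint, lily, yew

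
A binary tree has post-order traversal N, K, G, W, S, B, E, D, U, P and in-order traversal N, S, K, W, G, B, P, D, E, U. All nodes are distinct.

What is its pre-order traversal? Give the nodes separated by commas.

The last element of post-order is the root; it splits in-order into left and right subtrees.
Root P: left subtree has 6 nodes {N, S, K, W, G, B}, right has 3 {D, E, U}.
  Root B: left subtree has 5 nodes {N, S, K, W, G}, right has 0 { }.
    Root S: left subtree has 1 node {N}, right has 3 {K, W, G}.
      Root W: left subtree has 1 node {K}, right has 1 {G}.
  Root U: left subtree has 2 nodes {D, E}, right has 0 { }.
    Root D: left subtree has 0 nodes { }, right has 1 {E}.

P, B, S, N, W, K, G, U, D, E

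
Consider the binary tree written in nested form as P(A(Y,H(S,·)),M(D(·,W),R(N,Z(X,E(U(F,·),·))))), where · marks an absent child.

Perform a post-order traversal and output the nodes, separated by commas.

Y, S, H, A, W, D, N, X, F, U, E, Z, R, M, P

Post-order visits the left subtree, then the right subtree, then the node.
At P: go left to A.
  At A: go left to Y.
    Y is a leaf — visit Y.
  At A: go right to H.
    At H: go left to S.
      S is a leaf — visit S.
    At H: no right child.
    Visit H.
  Visit A.
At P: go right to M.
  At M: go left to D.
    At D: no left child.
    At D: go right to W.
      W is a leaf — visit W.
    Visit D.
  At M: go right to R.
    At R: go left to N.
      N is a leaf — visit N.
    At R: go right to Z.
      At Z: go left to X.
        X is a leaf — visit X.
      At Z: go right to E.
        At E: go left to U.
          At U: go left to F.
            F is a leaf — visit F.
          At U: no right child.
          Visit U.
        At E: no right child.
        Visit E.
      Visit Z.
    Visit R.
  Visit M.
Visit P.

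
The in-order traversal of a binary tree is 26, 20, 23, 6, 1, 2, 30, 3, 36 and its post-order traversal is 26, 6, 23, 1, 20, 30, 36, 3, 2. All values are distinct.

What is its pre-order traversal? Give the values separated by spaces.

The last element of post-order is the root; it splits in-order into left and right subtrees.
Root 2: left subtree has 5 nodes {26, 20, 23, 6, 1}, right has 3 {30, 3, 36}.
  Root 20: left subtree has 1 node {26}, right has 3 {23, 6, 1}.
    Root 1: left subtree has 2 nodes {23, 6}, right has 0 { }.
      Root 23: left subtree has 0 nodes { }, right has 1 {6}.
  Root 3: left subtree has 1 node {30}, right has 1 {36}.

2 20 26 1 23 6 3 30 36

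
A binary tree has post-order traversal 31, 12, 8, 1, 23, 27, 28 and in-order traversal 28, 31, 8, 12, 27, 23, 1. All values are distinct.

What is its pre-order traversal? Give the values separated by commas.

28, 27, 8, 31, 12, 23, 1

The last element of post-order is the root; it splits in-order into left and right subtrees.
Root 28: left subtree has 0 nodes { }, right has 6 {31, 8, 12, 27, 23, 1}.
  Root 27: left subtree has 3 nodes {31, 8, 12}, right has 2 {23, 1}.
    Root 8: left subtree has 1 node {31}, right has 1 {12}.
    Root 23: left subtree has 0 nodes { }, right has 1 {1}.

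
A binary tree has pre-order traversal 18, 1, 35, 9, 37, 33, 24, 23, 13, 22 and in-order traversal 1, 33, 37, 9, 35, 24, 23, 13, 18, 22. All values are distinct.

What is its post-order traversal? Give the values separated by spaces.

33 37 9 13 23 24 35 1 22 18

The first element of pre-order is the root; it splits in-order into left and right subtrees.
Root 18: left subtree has 8 nodes {1, 33, 37, 9, 35, 24, 23, 13}, right has 1 {22}.
  Root 1: left subtree has 0 nodes { }, right has 7 {33, 37, 9, 35, 24, 23, 13}.
    Root 35: left subtree has 3 nodes {33, 37, 9}, right has 3 {24, 23, 13}.
      Root 9: left subtree has 2 nodes {33, 37}, right has 0 { }.
        Root 37: left subtree has 1 node {33}, right has 0 { }.
      Root 24: left subtree has 0 nodes { }, right has 2 {23, 13}.
        Root 23: left subtree has 0 nodes { }, right has 1 {13}.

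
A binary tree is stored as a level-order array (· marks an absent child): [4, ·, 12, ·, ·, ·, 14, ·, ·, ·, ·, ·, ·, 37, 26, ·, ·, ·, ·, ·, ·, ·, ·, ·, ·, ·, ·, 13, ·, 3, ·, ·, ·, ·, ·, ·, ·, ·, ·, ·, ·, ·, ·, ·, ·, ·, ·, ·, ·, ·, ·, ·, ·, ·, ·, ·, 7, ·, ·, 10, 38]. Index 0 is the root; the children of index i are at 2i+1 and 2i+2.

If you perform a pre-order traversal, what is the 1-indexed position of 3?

Pre-order visits the node, then its left subtree, then its right subtree.
Visit 4.
At 4: no left child.
At 4: go right to 12.
  Visit 12.
  At 12: no left child.
  At 12: go right to 14.
    Visit 14.
    At 14: go left to 37.
      Visit 37.
      At 37: go left to 13.
        Visit 13.
        At 13: no left child.
        At 13: go right to 7.
          7 is a leaf — visit 7.
      At 37: no right child.
    At 14: go right to 26.
      Visit 26.
      At 26: go left to 3.
        Visit 3.
        At 3: go left to 10.
          10 is a leaf — visit 10.
        At 3: go right to 38.
          38 is a leaf — visit 38.
      At 26: no right child.
Full pre-order sequence: 4, 12, 14, 37, 13, 7, 26, 3, 10, 38.

8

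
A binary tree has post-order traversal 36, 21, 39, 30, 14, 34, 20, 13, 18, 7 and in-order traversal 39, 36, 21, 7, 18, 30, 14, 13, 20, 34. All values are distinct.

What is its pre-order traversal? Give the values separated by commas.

The last element of post-order is the root; it splits in-order into left and right subtrees.
Root 7: left subtree has 3 nodes {39, 36, 21}, right has 6 {18, 30, 14, 13, 20, 34}.
  Root 39: left subtree has 0 nodes { }, right has 2 {36, 21}.
    Root 21: left subtree has 1 node {36}, right has 0 { }.
  Root 18: left subtree has 0 nodes { }, right has 5 {30, 14, 13, 20, 34}.
    Root 13: left subtree has 2 nodes {30, 14}, right has 2 {20, 34}.
      Root 14: left subtree has 1 node {30}, right has 0 { }.
      Root 20: left subtree has 0 nodes { }, right has 1 {34}.

7, 39, 21, 36, 18, 13, 14, 30, 20, 34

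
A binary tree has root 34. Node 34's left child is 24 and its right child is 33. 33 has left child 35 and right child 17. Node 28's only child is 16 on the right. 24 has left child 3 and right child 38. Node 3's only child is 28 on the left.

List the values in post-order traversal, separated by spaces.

16 28 3 38 24 35 17 33 34

Post-order visits the left subtree, then the right subtree, then the node.
At 34: go left to 24.
  At 24: go left to 3.
    At 3: go left to 28.
      At 28: no left child.
      At 28: go right to 16.
        16 is a leaf — visit 16.
      Visit 28.
    At 3: no right child.
    Visit 3.
  At 24: go right to 38.
    38 is a leaf — visit 38.
  Visit 24.
At 34: go right to 33.
  At 33: go left to 35.
    35 is a leaf — visit 35.
  At 33: go right to 17.
    17 is a leaf — visit 17.
  Visit 33.
Visit 34.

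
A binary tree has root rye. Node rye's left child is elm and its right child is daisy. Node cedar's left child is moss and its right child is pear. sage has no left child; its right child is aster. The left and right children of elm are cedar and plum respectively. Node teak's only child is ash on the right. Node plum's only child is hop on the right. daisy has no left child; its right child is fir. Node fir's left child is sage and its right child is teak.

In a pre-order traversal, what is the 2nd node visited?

elm

Pre-order visits the node, then its left subtree, then its right subtree.
Visit rye.
At rye: go left to elm.
  Visit elm.
  At elm: go left to cedar.
    Visit cedar.
    At cedar: go left to moss.
      moss is a leaf — visit moss.
    At cedar: go right to pear.
      pear is a leaf — visit pear.
  At elm: go right to plum.
    Visit plum.
    At plum: no left child.
    At plum: go right to hop.
      hop is a leaf — visit hop.
At rye: go right to daisy.
  Visit daisy.
  At daisy: no left child.
  At daisy: go right to fir.
    Visit fir.
    At fir: go left to sage.
      Visit sage.
      At sage: no left child.
      At sage: go right to aster.
        aster is a leaf — visit aster.
    At fir: go right to teak.
      Visit teak.
      At teak: no left child.
      At teak: go right to ash.
        ash is a leaf — visit ash.
Full pre-order sequence: rye, elm, cedar, moss, pear, plum, hop, daisy, fir, sage, aster, teak, ash.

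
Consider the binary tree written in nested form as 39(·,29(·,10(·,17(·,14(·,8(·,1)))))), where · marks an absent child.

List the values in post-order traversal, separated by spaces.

1 8 14 17 10 29 39

Post-order visits the left subtree, then the right subtree, then the node.
At 39: no left child.
At 39: go right to 29.
  At 29: no left child.
  At 29: go right to 10.
    At 10: no left child.
    At 10: go right to 17.
      At 17: no left child.
      At 17: go right to 14.
        At 14: no left child.
        At 14: go right to 8.
          At 8: no left child.
          At 8: go right to 1.
            1 is a leaf — visit 1.
          Visit 8.
        Visit 14.
      Visit 17.
    Visit 10.
  Visit 29.
Visit 39.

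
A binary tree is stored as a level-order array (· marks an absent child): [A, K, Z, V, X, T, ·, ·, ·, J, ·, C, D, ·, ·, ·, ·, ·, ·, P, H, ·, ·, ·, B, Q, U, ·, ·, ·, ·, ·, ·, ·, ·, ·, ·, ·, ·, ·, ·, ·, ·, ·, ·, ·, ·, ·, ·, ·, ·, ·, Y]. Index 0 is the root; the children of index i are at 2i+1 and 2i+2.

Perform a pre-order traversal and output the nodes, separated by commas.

A, K, V, X, J, P, H, Z, T, C, B, D, Q, Y, U

Pre-order visits the node, then its left subtree, then its right subtree.
Visit A.
At A: go left to K.
  Visit K.
  At K: go left to V.
    V is a leaf — visit V.
  At K: go right to X.
    Visit X.
    At X: go left to J.
      Visit J.
      At J: go left to P.
        P is a leaf — visit P.
      At J: go right to H.
        H is a leaf — visit H.
    At X: no right child.
At A: go right to Z.
  Visit Z.
  At Z: go left to T.
    Visit T.
    At T: go left to C.
      Visit C.
      At C: no left child.
      At C: go right to B.
        B is a leaf — visit B.
    At T: go right to D.
      Visit D.
      At D: go left to Q.
        Visit Q.
        At Q: no left child.
        At Q: go right to Y.
          Y is a leaf — visit Y.
      At D: go right to U.
        U is a leaf — visit U.
  At Z: no right child.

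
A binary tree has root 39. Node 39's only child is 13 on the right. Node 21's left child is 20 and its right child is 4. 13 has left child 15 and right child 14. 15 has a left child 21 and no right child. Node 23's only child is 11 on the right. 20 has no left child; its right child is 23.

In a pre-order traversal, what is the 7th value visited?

11

Pre-order visits the node, then its left subtree, then its right subtree.
Visit 39.
At 39: no left child.
At 39: go right to 13.
  Visit 13.
  At 13: go left to 15.
    Visit 15.
    At 15: go left to 21.
      Visit 21.
      At 21: go left to 20.
        Visit 20.
        At 20: no left child.
        At 20: go right to 23.
          Visit 23.
          At 23: no left child.
          At 23: go right to 11.
            11 is a leaf — visit 11.
      At 21: go right to 4.
        4 is a leaf — visit 4.
    At 15: no right child.
  At 13: go right to 14.
    14 is a leaf — visit 14.
Full pre-order sequence: 39, 13, 15, 21, 20, 23, 11, 4, 14.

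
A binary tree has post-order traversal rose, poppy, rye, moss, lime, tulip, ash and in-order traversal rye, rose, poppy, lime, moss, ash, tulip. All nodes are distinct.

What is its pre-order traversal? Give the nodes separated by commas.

The last element of post-order is the root; it splits in-order into left and right subtrees.
Root ash: left subtree has 5 nodes {rye, rose, poppy, lime, moss}, right has 1 {tulip}.
  Root lime: left subtree has 3 nodes {rye, rose, poppy}, right has 1 {moss}.
    Root rye: left subtree has 0 nodes { }, right has 2 {rose, poppy}.
      Root poppy: left subtree has 1 node {rose}, right has 0 { }.

ash, lime, rye, poppy, rose, moss, tulip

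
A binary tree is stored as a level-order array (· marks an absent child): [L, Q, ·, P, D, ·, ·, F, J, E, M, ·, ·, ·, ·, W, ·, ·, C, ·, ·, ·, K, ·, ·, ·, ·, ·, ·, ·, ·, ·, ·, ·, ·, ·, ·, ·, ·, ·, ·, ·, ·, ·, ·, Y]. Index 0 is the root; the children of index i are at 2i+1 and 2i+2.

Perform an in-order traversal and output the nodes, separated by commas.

W, F, P, J, C, Q, E, D, M, Y, K, L

In-order visits the left subtree, then the node, then the right subtree.
At L: go left to Q.
  At Q: go left to P.
    At P: go left to F.
      At F: go left to W.
        W is a leaf — visit W.
      Visit F.
      At F: no right child.
    Visit P.
    At P: go right to J.
      At J: no left child.
      Visit J.
      At J: go right to C.
        C is a leaf — visit C.
  Visit Q.
  At Q: go right to D.
    At D: go left to E.
      E is a leaf — visit E.
    Visit D.
    At D: go right to M.
      At M: no left child.
      Visit M.
      At M: go right to K.
        At K: go left to Y.
          Y is a leaf — visit Y.
        Visit K.
        At K: no right child.
Visit L.
At L: no right child.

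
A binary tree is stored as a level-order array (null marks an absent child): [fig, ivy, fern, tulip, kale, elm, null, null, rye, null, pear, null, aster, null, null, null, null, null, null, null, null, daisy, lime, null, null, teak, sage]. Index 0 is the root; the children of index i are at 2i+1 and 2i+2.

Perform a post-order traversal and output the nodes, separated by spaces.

Post-order visits the left subtree, then the right subtree, then the node.
At fig: go left to ivy.
  At ivy: go left to tulip.
    At tulip: no left child.
    At tulip: go right to rye.
      rye is a leaf — visit rye.
    Visit tulip.
  At ivy: go right to kale.
    At kale: no left child.
    At kale: go right to pear.
      At pear: go left to daisy.
        daisy is a leaf — visit daisy.
      At pear: go right to lime.
        lime is a leaf — visit lime.
      Visit pear.
    Visit kale.
  Visit ivy.
At fig: go right to fern.
  At fern: go left to elm.
    At elm: no left child.
    At elm: go right to aster.
      At aster: go left to teak.
        teak is a leaf — visit teak.
      At aster: go right to sage.
        sage is a leaf — visit sage.
      Visit aster.
    Visit elm.
  At fern: no right child.
  Visit fern.
Visit fig.

rye tulip daisy lime pear kale ivy teak sage aster elm fern fig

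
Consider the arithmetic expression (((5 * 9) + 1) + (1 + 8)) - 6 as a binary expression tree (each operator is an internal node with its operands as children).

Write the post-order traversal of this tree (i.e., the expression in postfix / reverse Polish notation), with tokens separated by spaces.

5 9 * 1 + 1 8 + + 6 -

Post-order on an expression tree gives postfix notation: for each operator, emit left operand, right operand, then the operator.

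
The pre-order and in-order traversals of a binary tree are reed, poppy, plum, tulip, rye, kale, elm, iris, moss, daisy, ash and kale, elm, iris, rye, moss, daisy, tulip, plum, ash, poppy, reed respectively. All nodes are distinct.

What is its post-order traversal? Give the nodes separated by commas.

The first element of pre-order is the root; it splits in-order into left and right subtrees.
Root reed: left subtree has 10 nodes {kale, elm, iris, rye, moss, daisy, tulip, plum, ash, poppy}, right has 0 { }.
  Root poppy: left subtree has 9 nodes {kale, elm, iris, rye, moss, daisy, tulip, plum, ash}, right has 0 { }.
    Root plum: left subtree has 7 nodes {kale, elm, iris, rye, moss, daisy, tulip}, right has 1 {ash}.
      Root tulip: left subtree has 6 nodes {kale, elm, iris, rye, moss, daisy}, right has 0 { }.
        Root rye: left subtree has 3 nodes {kale, elm, iris}, right has 2 {moss, daisy}.
          Root kale: left subtree has 0 nodes { }, right has 2 {elm, iris}.
            Root elm: left subtree has 0 nodes { }, right has 1 {iris}.
          Root moss: left subtree has 0 nodes { }, right has 1 {daisy}.

iris, elm, kale, daisy, moss, rye, tulip, ash, plum, poppy, reed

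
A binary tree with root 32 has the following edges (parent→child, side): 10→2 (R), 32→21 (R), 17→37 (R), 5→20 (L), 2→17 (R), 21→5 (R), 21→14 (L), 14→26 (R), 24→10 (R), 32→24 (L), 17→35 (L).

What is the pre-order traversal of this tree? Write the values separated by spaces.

Pre-order visits the node, then its left subtree, then its right subtree.
Visit 32.
At 32: go left to 24.
  Visit 24.
  At 24: no left child.
  At 24: go right to 10.
    Visit 10.
    At 10: no left child.
    At 10: go right to 2.
      Visit 2.
      At 2: no left child.
      At 2: go right to 17.
        Visit 17.
        At 17: go left to 35.
          35 is a leaf — visit 35.
        At 17: go right to 37.
          37 is a leaf — visit 37.
At 32: go right to 21.
  Visit 21.
  At 21: go left to 14.
    Visit 14.
    At 14: no left child.
    At 14: go right to 26.
      26 is a leaf — visit 26.
  At 21: go right to 5.
    Visit 5.
    At 5: go left to 20.
      20 is a leaf — visit 20.
    At 5: no right child.

32 24 10 2 17 35 37 21 14 26 5 20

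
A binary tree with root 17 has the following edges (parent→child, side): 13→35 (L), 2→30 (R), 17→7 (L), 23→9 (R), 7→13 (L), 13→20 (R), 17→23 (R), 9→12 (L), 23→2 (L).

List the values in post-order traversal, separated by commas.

Post-order visits the left subtree, then the right subtree, then the node.
At 17: go left to 7.
  At 7: go left to 13.
    At 13: go left to 35.
      35 is a leaf — visit 35.
    At 13: go right to 20.
      20 is a leaf — visit 20.
    Visit 13.
  At 7: no right child.
  Visit 7.
At 17: go right to 23.
  At 23: go left to 2.
    At 2: no left child.
    At 2: go right to 30.
      30 is a leaf — visit 30.
    Visit 2.
  At 23: go right to 9.
    At 9: go left to 12.
      12 is a leaf — visit 12.
    At 9: no right child.
    Visit 9.
  Visit 23.
Visit 17.

35, 20, 13, 7, 30, 2, 12, 9, 23, 17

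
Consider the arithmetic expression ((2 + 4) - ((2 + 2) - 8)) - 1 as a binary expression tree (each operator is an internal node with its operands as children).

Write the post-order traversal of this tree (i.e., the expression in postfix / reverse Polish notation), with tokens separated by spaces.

Post-order on an expression tree gives postfix notation: for each operator, emit left operand, right operand, then the operator.

2 4 + 2 2 + 8 - - 1 -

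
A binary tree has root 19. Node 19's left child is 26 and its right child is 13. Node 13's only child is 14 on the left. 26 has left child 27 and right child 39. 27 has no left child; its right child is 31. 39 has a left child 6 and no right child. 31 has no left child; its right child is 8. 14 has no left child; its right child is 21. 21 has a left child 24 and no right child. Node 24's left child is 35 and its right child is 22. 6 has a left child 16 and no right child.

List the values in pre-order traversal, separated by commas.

Pre-order visits the node, then its left subtree, then its right subtree.
Visit 19.
At 19: go left to 26.
  Visit 26.
  At 26: go left to 27.
    Visit 27.
    At 27: no left child.
    At 27: go right to 31.
      Visit 31.
      At 31: no left child.
      At 31: go right to 8.
        8 is a leaf — visit 8.
  At 26: go right to 39.
    Visit 39.
    At 39: go left to 6.
      Visit 6.
      At 6: go left to 16.
        16 is a leaf — visit 16.
      At 6: no right child.
    At 39: no right child.
At 19: go right to 13.
  Visit 13.
  At 13: go left to 14.
    Visit 14.
    At 14: no left child.
    At 14: go right to 21.
      Visit 21.
      At 21: go left to 24.
        Visit 24.
        At 24: go left to 35.
          35 is a leaf — visit 35.
        At 24: go right to 22.
          22 is a leaf — visit 22.
      At 21: no right child.
  At 13: no right child.

19, 26, 27, 31, 8, 39, 6, 16, 13, 14, 21, 24, 35, 22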